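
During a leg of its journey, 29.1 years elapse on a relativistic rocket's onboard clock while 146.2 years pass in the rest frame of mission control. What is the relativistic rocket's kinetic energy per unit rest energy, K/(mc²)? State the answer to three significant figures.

4.02

The time-dilation ratio gives γ = 146.2/29.1 = 5.02405.
K/(mc²) = γ − 1 = 5.02405 − 1 = 4.02.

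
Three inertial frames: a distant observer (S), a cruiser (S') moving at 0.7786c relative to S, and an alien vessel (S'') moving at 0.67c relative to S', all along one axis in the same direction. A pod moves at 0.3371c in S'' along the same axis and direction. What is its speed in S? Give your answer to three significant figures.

0.976c

Apply u = (u'+v)/(1+u'v) twice. Pod in the cruiser frame: (0.3371+0.67)/(1+0.3371·0.67) = 1.0071/1.225857 = 0.82155c.
That velocity, transformed to the rest frame of a distant observer: (0.82155+0.7786)/(1+0.82155·0.7786) = 1.60015/1.63965883 = 0.9759c.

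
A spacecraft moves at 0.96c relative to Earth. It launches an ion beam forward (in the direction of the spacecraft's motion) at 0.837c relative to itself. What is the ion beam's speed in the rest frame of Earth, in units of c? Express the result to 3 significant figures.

0.996c

Relativistic velocity addition: u = (u' + v)/(1 + u'v/c²), with u' = 0.837c and v = 0.96c.
Numerator: 0.837 + 0.96 = 1.797. Denominator: 1 + (0.837)(0.96) = 1.80352.
u = 1.797/1.80352 = 0.99638, so the speed is 0.996c.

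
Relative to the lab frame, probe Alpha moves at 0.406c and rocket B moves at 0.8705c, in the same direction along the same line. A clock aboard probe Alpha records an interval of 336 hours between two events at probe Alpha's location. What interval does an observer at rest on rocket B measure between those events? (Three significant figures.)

483 hours

The velocity of probe Alpha relative to rocket B is (0.406 − 0.8705)c / (1 − 0.406×0.8705) = −0.7184c; relative speed 0.7184c.
γ for this relative speed: γ = 1/√(1 − 0.516099) = 1.4375.
Probe Alpha's interval is proper; time dilation gives Δt_B = γΔτ = 1.4375 × 336 hours = 483 hours.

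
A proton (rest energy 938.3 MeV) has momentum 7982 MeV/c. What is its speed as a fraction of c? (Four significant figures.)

βγ = pc/(mc²) = 7982/938.3 = 8.5069.
Since γ² = 1 + (βγ)² = 73.3673, γ = √73.3673 = 8.56547, and β = (βγ)/γ = 8.5069/8.56547 = 0.9932.

0.9932c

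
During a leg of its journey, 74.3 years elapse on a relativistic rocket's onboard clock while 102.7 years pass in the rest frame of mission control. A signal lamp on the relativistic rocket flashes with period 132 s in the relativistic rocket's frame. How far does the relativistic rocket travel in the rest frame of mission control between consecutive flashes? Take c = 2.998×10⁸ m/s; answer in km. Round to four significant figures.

3.776×10^7 km

γ = Δt/Δτ = 102.7/74.3 = 1.38223.
β = √(1 − 1/γ²) = 0.69036. Lab-frame period = γτ = 1.38223×132 s = 182.45 s. Distance = βc × γτ = 0.69036 × 2.998×10⁸ m/s × 182.45 s = 3.7762×10^10 m = 3.776×10^7 km.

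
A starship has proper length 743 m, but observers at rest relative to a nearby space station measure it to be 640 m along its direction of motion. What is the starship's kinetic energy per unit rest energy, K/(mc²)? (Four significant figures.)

0.1609

γ = L₀/L = 743/640 = 1.16094.
K/(mc²) = γ − 1 = 1.16094 − 1 = 0.1609.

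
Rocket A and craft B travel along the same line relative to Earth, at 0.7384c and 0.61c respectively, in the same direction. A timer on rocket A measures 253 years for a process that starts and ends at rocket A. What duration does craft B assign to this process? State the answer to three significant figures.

260 years

Transform rocket A's velocity into craft B's frame: (0.7384 − 0.61)/(1 − 0.7384·0.61) = 0.1284/0.549576, so the relative speed is 0.23363c.
γ for this relative speed: γ = 1/√(1 − 0.054583) = 1.0285.
Rocket A's interval is proper; time dilation gives Δt_B = γΔτ = 1.0285 × 253 years = 260 years.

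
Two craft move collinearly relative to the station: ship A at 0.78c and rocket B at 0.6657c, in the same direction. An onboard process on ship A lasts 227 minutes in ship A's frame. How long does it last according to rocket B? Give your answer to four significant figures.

233.7 minutes

The velocity of ship A relative to rocket B is (0.78 − 0.6657)c / (1 − 0.78×0.6657) = 0.23775c; relative speed 0.23775c.
γ for this relative speed: γ = 1/√(1 − 0.0565251) = 1.0295.
Ship A's interval is proper; time dilation gives Δt_B = γΔτ = 1.0295 × 227 minutes = 233.7 minutes.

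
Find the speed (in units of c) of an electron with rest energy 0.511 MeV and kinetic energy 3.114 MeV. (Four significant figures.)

0.9900c

γ = 1 + K/(mc²) = 1 + 3.114/0.511 = 7.0939.
β = √(1 − 1/γ²) = √(1 − 0.0198715) = √0.9801285 = 0.9900.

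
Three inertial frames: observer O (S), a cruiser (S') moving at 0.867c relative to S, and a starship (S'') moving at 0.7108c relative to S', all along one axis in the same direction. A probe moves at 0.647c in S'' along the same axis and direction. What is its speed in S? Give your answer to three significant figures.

First combine the probe and starship (S''→S'): u₁ = (0.647 + 0.7108)/(1 + 0.647×0.7108) = 1.3578/1.4598876 = 0.93007.
Then combine with the cruiser (S'→S): u = (0.93007 + 0.867)/(1 + 0.93007×0.867) = 1.79707/1.80637069 = 0.99485.

0.995c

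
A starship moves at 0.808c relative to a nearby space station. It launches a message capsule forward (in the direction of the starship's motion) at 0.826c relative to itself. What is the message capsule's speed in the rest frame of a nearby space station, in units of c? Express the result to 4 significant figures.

In units of c, u = (u' + v)/(1 + u'v) with u' = 0.826 and v = 0.808.
Numerator: 0.826 + 0.808 = 1.634. Denominator: 1 + (0.826)(0.808) = 1.667408.
u = 1.634/1.667408 = 0.97996, so the speed is 0.9800c.

0.9800c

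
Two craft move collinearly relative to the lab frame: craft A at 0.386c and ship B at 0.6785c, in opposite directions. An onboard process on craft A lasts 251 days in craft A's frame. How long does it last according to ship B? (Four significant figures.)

467.4 days

Transform craft A's velocity into ship B's frame: (0.386 + 0.6785)/(1 + 0.386·0.6785) = 1.0645/1.261901, so the relative speed is 0.84357c.
γ for this relative speed: γ = 1/√(1 − 0.71161) = 1.8621.
Craft A's interval is proper; time dilation gives Δt_B = γΔτ = 1.8621 × 251 days = 467.4 days.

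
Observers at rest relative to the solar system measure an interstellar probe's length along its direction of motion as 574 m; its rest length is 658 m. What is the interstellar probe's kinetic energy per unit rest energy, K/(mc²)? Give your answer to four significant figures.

Length contraction gives γ = L₀/L = 658/574 = 1.14634.
Since K = (γ−1)mc², K/(mc²) = 1.14634 − 1 = 0.1463.

0.1463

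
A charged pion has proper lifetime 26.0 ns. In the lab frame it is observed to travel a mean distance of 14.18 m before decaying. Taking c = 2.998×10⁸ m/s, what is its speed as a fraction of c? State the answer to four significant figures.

Let x = d/(cτ) = 14.18 m / (2.998×10⁸ m/s × 2.600×10^-8 s) = 1.8192. Since d = βγcτ, x = βγ = β/√(1−β²).
Solving: β² = x²/(1+x²) = 3.30949/4.30949 = 0.767954, so β = 0.8763.

0.8763c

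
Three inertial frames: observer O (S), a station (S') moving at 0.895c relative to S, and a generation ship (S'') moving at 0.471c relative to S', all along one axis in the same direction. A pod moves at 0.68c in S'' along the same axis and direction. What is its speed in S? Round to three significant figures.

0.992c

First combine the pod and generation ship (S''→S'): u₁ = (0.68 + 0.471)/(1 + 0.68×0.471) = 1.151/1.32028 = 0.87178.
Then combine with the station (S'→S): u = (0.87178 + 0.895)/(1 + 0.87178×0.895) = 1.76678/1.7802431 = 0.99244.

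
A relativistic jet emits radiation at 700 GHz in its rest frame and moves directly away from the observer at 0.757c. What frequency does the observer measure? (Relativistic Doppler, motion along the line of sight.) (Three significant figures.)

Relativistic Doppler (source moving away): f_obs = f_src · √((1−β)/(1+β)).
With β = 0.757: factor = √(0.243/1.757) = 0.37189.
f_obs = 700 × 0.37189 = 260 GHz.

260 GHz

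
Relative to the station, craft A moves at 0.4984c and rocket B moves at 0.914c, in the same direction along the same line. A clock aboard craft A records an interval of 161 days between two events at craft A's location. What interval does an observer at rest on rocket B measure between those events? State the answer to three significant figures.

249 days

The velocity of craft A relative to rocket B is (0.4984 − 0.914)c / (1 − 0.4984×0.914) = −0.76332c; relative speed 0.76332c.
At |u| = 0.76332c, γ = (1 − 0.582657)^(−1/2) = 1.5479.
Craft A's interval is proper; time dilation gives Δt_B = γΔτ = 1.5479 × 161 days = 249 days.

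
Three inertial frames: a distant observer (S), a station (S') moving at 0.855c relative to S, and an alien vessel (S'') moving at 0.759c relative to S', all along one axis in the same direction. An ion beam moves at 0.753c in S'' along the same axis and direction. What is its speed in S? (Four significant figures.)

Apply u = (u'+v)/(1+u'v) twice. Ion beam in the station frame: (0.753+0.759)/(1+0.753·0.759) = 1.512/1.571527 = 0.96212c.
That velocity, transformed to the rest frame of a distant observer: (0.96212+0.855)/(1+0.96212·0.855) = 1.81712/1.8226126 = 0.99699c.

0.9970c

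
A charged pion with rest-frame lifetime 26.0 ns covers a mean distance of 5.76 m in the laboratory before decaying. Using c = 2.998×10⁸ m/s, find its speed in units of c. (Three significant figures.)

Let x = d/(cτ) = 5.760 m / (2.998×10⁸ m/s × 2.600×10^-8 s) = 0.73895. Since d = βγcτ, x = βγ = β/√(1−β²).
Solving: β² = x²/(1+x²) = 0.546047/1.546047 = 0.353189, so β = 0.594.

0.594c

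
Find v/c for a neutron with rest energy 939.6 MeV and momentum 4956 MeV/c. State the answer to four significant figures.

βγ = pc/(mc²) = 4956/939.6 = 5.2746.
Since γ² = 1 + (βγ)² = 28.8214, γ = √28.8214 = 5.36856, and β = (βγ)/γ = 5.2746/5.36856 = 0.9825.

0.9825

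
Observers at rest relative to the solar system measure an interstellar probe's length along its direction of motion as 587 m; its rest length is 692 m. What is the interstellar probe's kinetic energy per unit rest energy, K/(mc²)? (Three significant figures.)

Length contraction gives γ = L₀/L = 692/587 = 1.17888.
Since K = (γ−1)mc², K/(mc²) = 1.17888 − 1 = 0.179.

0.179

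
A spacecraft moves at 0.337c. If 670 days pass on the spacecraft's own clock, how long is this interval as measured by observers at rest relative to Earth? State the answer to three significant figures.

712 days

Lorentz factor: γ = (1 − 0.113569)^(−1/2) = 1.0621.
Time dilation: Δt = γ·Δτ = 1.0621 × 670 = 712 days.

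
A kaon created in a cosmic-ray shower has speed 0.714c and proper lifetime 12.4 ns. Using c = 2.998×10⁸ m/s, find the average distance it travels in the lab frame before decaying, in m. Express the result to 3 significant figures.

γ = 1/√(1 − β²) = 1/√(1 − 0.509796) = 1/√0.490204 = 1/0.700146 = 1.4283.
Lab-frame lifetime: Δt = γτ = 1.4283 × 12.4 ns = 17.711 ns.
Distance: d = vΔt = 0.714 × 2.998×10⁸ m/s × 1.7711×10^-8 s = 3.79 m.

3.79 m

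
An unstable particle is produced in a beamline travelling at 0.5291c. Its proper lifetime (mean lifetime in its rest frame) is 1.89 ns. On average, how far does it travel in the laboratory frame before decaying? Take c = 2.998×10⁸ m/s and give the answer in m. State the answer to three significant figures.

0.353 m

Lorentz factor: γ = (1 − 0.27994681)^(−1/2) = 1.1785.
Lab-frame lifetime: Δt = γτ = 1.1785 × 1.89 ns = 2.2274 ns.
Distance: d = vΔt = 0.5291 × 2.998×10⁸ m/s × 2.2274×10^-9 s = 0.353 m.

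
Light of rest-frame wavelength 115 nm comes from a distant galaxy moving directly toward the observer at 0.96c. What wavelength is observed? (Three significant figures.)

Relativistic Doppler for wavelength: λ_obs = λ_src · √((1−β)/(1+β)).
With β = 0.96: factor = √(0.04/1.96) = 0.14286.
λ_obs = 115 × 0.14286 = 16.4 nm.

16.4 nm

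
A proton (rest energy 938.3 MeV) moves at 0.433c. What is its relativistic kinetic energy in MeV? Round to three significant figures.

103 MeV

γ = 1/√(1 − β²) = 1/√(1 − 0.187489) = 1/√0.812511 = 1/0.901394 = 1.10939.
Kinetic energy: K = (γ − 1)mc² = (1.10939 − 1) × 938.3 MeV = 0.10939 × 938.3 = 103 MeV.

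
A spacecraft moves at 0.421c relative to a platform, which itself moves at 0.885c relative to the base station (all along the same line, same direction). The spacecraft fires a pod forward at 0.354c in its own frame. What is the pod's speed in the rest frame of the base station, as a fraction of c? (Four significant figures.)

Apply u = (u'+v)/(1+u'v) twice. Pod in the platform frame: (0.354+0.421)/(1+0.354·0.421) = 0.775/1.149034 = 0.67448c.
That velocity, transformed to the rest frame of the base station: (0.67448+0.885)/(1+0.67448·0.885) = 1.55948/1.5969148 = 0.97656c.

0.9766c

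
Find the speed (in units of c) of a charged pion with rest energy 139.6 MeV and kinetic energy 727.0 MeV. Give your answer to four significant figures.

γ = 1 + K/(mc²) = 1 + 727.0/139.6 = 6.2077.
β = √(1 − 1/γ²) = √(1 − 0.0259501) = √0.9740499 = 0.9869.

0.9869c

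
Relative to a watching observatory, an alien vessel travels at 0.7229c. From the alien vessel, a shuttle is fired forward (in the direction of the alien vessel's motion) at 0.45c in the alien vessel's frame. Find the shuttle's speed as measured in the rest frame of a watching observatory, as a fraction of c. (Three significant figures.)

In units of c, u = (u' + v)/(1 + u'v) with u' = 0.45 and v = 0.7229.
Numerator: 0.45 + 0.7229 = 1.1729. Denominator: 1 + (0.45)(0.7229) = 1.325305.
u = 1.1729/1.325305 = 0.885, so the speed is 0.885c.

0.885c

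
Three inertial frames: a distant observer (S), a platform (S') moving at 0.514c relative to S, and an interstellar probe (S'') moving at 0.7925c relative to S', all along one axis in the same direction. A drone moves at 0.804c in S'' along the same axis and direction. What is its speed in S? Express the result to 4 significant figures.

Compose velocities in two stages. Stage 1 (into S'): u₁ = (0.804+0.7925)/(1+0.804×0.7925) = 0.97516.
Stage 2 (into S): u = (0.97516+0.514)/(1+0.97516×0.514) = 0.99196, so the speed is 0.9920c.

0.9920c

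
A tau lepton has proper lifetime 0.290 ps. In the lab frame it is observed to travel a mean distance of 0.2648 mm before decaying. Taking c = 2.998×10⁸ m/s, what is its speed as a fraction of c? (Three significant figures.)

0.950c

Let x = d/(cτ) = 2.648×10^-4 m / (2.998×10⁸ m/s × 2.900×10^-13 s) = 3.0457. Since d = βγcτ, x = βγ = β/√(1−β²).
Solving: β² = x²/(1+x²) = 9.27629/10.27629 = 0.902689, so β = 0.950.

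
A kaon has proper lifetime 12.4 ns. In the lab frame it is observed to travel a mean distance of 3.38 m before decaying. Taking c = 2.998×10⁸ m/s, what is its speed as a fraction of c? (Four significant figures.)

0.6727c

Lab distance = (lab lifetime)·v = γτ·βc, so βγ = d/(cτ) = 3.380/(2.998×10⁸ × 1.240×10^-8) = 0.90921.
With βγ = 0.90921: γ² = 1 + (βγ)² = 1.826663, and β = (βγ)/γ = 0.90921/1.35154 = 0.6727.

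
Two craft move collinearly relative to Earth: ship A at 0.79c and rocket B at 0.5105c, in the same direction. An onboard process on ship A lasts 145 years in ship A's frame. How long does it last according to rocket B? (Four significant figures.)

164.1 years

The velocity of ship A relative to rocket B is (0.79 − 0.5105)c / (1 − 0.79×0.5105) = 0.46841c; relative speed 0.46841c.
At |u| = 0.46841c, γ = (1 − 0.219408)^(−1/2) = 1.1318.
The clock on ship A records proper time, so rocket B measures Δt = γΔτ = 1.1318 × 145 = 164.1 years.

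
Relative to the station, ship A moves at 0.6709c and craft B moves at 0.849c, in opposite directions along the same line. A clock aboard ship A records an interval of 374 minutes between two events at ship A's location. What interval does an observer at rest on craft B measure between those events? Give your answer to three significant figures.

1500 minutes

Speed of ship A in craft B's frame: u = (v_A + v_B)/(1 + v_A v_B/c²) = (0.6709 + 0.849)/(1 + 0.6709×0.849) = 1.5199/1.5695941 = 0.96834; |u| = 0.96834c.
At |u| = 0.96834c, γ = (1 − 0.937682)^(−1/2) = 4.0058.
The clock on ship A records proper time, so craft B measures Δt = γΔτ = 4.0058 × 374 = 1500 minutes.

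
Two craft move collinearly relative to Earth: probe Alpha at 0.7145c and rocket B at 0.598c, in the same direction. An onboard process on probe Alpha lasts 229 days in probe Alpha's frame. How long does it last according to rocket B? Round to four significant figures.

The velocity of probe Alpha relative to rocket B is (0.7145 − 0.598)c / (1 − 0.7145×0.598) = 0.20341c; relative speed 0.20341c.
γ for this relative speed: γ = 1/√(1 − 0.0413756) = 1.0214.
The clock on probe Alpha records proper time, so rocket B measures Δt = γΔτ = 1.0214 × 229 = 233.9 days.

233.9 days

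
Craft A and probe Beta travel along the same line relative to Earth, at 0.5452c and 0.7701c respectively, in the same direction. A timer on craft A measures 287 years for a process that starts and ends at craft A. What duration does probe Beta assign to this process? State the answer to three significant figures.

Speed of craft A in probe Beta's frame: u = (v_A − v_B)/(1 − v_A v_B/c²) = (0.5452 − 0.7701)/(1 − 0.5452×0.7701) = −0.2249/0.58014148 = −0.38766; |u| = 0.38766c.
γ for this relative speed: γ = 1/√(1 − 0.15028) = 1.0848.
The clock on craft A records proper time, so probe Beta measures Δt = γΔτ = 1.0848 × 287 = 311 years.

311 years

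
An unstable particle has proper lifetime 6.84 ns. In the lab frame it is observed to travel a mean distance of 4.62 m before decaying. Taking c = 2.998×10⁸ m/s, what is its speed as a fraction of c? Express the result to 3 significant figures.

0.914c

d = βγcτ ⇒ βγ = d/(cτ) = 4.620 m / (2.050632 m) = 2.253.
β = (βγ)/√(1+(βγ)²) = 2.253/√6.07601 = 0.914.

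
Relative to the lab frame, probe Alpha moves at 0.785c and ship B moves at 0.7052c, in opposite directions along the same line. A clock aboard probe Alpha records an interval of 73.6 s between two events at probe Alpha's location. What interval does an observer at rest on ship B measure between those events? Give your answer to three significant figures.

260 s

Speed of probe Alpha in ship B's frame: u = (v_A + v_B)/(1 + v_A v_B/c²) = (0.785 + 0.7052)/(1 + 0.785×0.7052) = 1.4902/1.553582 = 0.9592; |u| = 0.9592c.
At |u| = 0.9592c, γ = (1 − 0.920065)^(−1/2) = 3.537.
The clock on probe Alpha records proper time, so ship B measures Δt = γΔτ = 3.537 × 73.6 = 260 s.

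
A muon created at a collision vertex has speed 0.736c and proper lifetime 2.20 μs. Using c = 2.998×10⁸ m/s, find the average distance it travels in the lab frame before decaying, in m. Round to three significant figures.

717 m

Lorentz factor: γ = (1 − 0.541696)^(−1/2) = 1.4771.
Lab-frame lifetime: Δt = γτ = 1.4771 × 2.20 μs = 3.2496 μs.
Distance: d = vΔt = 0.736 × 2.998×10⁸ m/s × 3.2496×10^-6 s = 717 m.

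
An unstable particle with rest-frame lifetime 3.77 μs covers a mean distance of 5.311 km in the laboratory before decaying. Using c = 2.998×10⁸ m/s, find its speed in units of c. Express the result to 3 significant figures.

Lab distance = (lab lifetime)·v = γτ·βc, so βγ = d/(cτ) = 5311/(2.998×10⁸ × 3.770×10^-6) = 4.699.
With βγ = 4.699: γ² = 1 + (βγ)² = 23.0806, and β = (βγ)/γ = 4.699/4.80423 = 0.978.

0.978c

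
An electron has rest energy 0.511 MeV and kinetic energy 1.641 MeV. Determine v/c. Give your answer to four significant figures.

0.9714

γ = 1 + K/(mc²) = 1 + 1.641/0.511 = 4.2114.
β = √(1 − 1/γ²) = √(1 − 0.0563828) = √0.9436172 = 0.9714.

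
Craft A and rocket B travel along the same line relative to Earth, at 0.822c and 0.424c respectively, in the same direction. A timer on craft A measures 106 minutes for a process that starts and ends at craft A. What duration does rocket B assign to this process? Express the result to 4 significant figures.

133.9 minutes

The velocity of craft A relative to rocket B is (0.822 − 0.424)c / (1 − 0.822×0.424) = 0.61092c; relative speed 0.61092c.
γ for this relative speed: γ = 1/√(1 − 0.373223) = 1.2631.
Craft A's interval is proper; time dilation gives Δt_B = γΔτ = 1.2631 × 106 minutes = 133.9 minutes.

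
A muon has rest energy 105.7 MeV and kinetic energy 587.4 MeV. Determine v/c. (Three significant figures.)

0.988

K = (γ−1)mc², so γ = 1 + 587.4/105.7 = 6.5572.
Then v/c = √(1 − γ⁻²) = √(1 − 0.0232575) = √0.9767425 = 0.988.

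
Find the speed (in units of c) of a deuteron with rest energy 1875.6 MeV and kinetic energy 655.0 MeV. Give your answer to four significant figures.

0.6713c

γ = 1 + K/(mc²) = 1 + 655.0/1875.6 = 1.3492.
β = √(1 − 1/γ²) = √(1 − 0.549348) = √0.450652 = 0.6713.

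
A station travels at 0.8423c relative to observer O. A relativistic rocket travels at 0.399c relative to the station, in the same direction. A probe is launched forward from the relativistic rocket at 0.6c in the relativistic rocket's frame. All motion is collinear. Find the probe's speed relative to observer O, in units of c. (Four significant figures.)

Apply u = (u'+v)/(1+u'v) twice. Probe in the station frame: (0.6+0.399)/(1+0.6·0.399) = 0.999/1.2394 = 0.80604c.
That velocity, transformed to the rest frame of observer O: (0.80604+0.8423)/(1+0.80604·0.8423) = 1.64834/1.678927492 = 0.98178c.

0.9818c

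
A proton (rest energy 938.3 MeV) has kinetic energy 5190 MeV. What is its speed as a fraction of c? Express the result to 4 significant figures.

γ = 1 + K/(mc²) = 1 + 5190/938.3 = 6.5313.
β = √(1 − 1/γ²) = √(1 − 0.0234423) = √0.9765577 = 0.9882.

0.9882c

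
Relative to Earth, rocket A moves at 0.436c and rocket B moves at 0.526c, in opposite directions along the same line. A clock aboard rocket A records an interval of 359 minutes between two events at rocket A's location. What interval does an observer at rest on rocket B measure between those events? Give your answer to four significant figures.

Transform rocket A's velocity into rocket B's frame: (0.436 + 0.526)/(1 + 0.436·0.526) = 0.962/1.229336, so the relative speed is 0.78254c.
γ for this relative speed: γ = 1/√(1 − 0.612369) = 1.6062.
The clock on rocket A records proper time, so rocket B measures Δt = γΔτ = 1.6062 × 359 = 576.6 minutes.

576.6 minutes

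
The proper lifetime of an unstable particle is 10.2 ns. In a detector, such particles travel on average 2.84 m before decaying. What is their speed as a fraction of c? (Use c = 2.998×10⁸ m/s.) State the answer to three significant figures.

Lab distance = (lab lifetime)·v = γτ·βc, so βγ = d/(cτ) = 2.840/(2.998×10⁸ × 1.020×10^-8) = 0.92872.
With βγ = 0.92872: γ² = 1 + (βγ)² = 1.862521, and β = (βγ)/γ = 0.92872/1.36474 = 0.681.

0.681c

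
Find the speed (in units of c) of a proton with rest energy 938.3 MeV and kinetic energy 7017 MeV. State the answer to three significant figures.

γ = 1 + K/(mc²) = 1 + 7017/938.3 = 8.4784.
β = √(1 − 1/γ²) = √(1 − 0.0139114) = √0.9860886 = 0.993.

0.993c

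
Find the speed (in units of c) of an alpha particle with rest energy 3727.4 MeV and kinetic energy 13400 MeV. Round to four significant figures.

γ = 1 + K/(mc²) = 1 + 13400/3727.4 = 4.595.
β = √(1 − 1/γ²) = √(1 − 0.0473619) = √0.9526381 = 0.9760.

0.9760c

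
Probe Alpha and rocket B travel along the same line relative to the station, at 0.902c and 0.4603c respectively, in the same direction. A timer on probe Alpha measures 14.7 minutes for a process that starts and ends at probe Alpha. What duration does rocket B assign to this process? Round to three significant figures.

22.4 minutes

The velocity of probe Alpha relative to rocket B is (0.902 − 0.4603)c / (1 − 0.902×0.4603) = 0.75529c; relative speed 0.75529c.
γ for this relative speed: γ = 1/√(1 − 0.570463) = 1.5258.
The clock on probe Alpha records proper time, so rocket B measures Δt = γΔτ = 1.5258 × 14.7 = 22.4 minutes.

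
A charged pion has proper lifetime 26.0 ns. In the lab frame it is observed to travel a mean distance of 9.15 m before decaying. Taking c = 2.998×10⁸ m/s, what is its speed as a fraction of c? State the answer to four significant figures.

0.7612c

d = βγcτ ⇒ βγ = d/(cτ) = 9.150 m / (7.7948 m) = 1.1739.
β = (βγ)/√(1+(βγ)²) = 1.1739/√2.37804 = 0.7612.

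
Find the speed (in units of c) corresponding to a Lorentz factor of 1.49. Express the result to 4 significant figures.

β = √(1 − 1/γ²) = √(1 − 1/2.2201) = √0.54957 = 0.7413.

0.7413c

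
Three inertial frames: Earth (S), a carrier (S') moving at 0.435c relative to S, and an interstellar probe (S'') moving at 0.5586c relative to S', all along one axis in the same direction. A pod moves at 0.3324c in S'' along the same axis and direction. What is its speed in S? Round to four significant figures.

Apply u = (u'+v)/(1+u'v) twice. Pod in the carrier frame: (0.3324+0.5586)/(1+0.3324·0.5586) = 0.891/1.18567864 = 0.75147c.
That velocity, transformed to the rest frame of Earth: (0.75147+0.435)/(1+0.75147·0.435) = 1.18647/1.32688945 = 0.89417c.

0.8942c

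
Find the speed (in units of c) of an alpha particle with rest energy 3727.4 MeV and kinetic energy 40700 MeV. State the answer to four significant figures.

0.9965c

K = (γ−1)mc², so γ = 1 + 40700/3727.4 = 11.919.
Then v/c = √(1 − γ⁻²) = √(1 − 0.00703915) = √0.99296085 = 0.9965.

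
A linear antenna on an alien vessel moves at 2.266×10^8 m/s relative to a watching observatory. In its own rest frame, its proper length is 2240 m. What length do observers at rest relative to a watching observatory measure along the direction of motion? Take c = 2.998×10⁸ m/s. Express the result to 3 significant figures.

β = v/c = (2.266×10^8 m/s)/(2.998×10⁸ m/s) = 0.755837.
With β = 0.755837, γ = 1/√(1 − 0.755837²) = 1/√0.4287104 = 1.5273.
Along the direction of motion the measured length is L₀/γ = 2240/1.5273 = 1470 m.

1470 m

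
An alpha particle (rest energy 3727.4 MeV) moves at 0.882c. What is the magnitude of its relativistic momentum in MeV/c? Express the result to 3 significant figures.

6980 MeV/c

γ = 1/√(1 − β²) = 1/√(1 − 0.777924) = 1/√0.222076 = 1/0.471249 = 2.122.
Momentum: p = γβ·mc = 2.122 × 0.882 × 3727.4 MeV/c = 6980 MeV/c.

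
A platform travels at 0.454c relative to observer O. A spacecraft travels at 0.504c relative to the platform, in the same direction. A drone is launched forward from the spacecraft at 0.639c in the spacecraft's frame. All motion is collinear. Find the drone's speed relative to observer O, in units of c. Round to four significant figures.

0.9469c

Compose velocities in two stages. Stage 1 (into S'): u₁ = (0.639+0.504)/(1+0.639×0.504) = 0.86456.
Stage 2 (into S): u = (0.86456+0.454)/(1+0.86456×0.454) = 0.94689, so the speed is 0.9469c.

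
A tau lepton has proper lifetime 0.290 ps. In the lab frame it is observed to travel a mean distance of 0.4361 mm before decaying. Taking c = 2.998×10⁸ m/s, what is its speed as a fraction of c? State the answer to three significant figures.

0.981c

Let x = d/(cτ) = 4.361×10^-4 m / (2.998×10⁸ m/s × 2.900×10^-13 s) = 5.016. Since d = βγcτ, x = βγ = β/√(1−β²).
Solving: β² = x²/(1+x²) = 25.1603/26.1603 = 0.961774, so β = 0.981.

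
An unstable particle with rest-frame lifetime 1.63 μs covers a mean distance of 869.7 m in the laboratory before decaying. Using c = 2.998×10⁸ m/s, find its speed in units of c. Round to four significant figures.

d = βγcτ ⇒ βγ = d/(cτ) = 869.7 m / (488.674 m) = 1.7797.
β = (βγ)/√(1+(βγ)²) = 1.7797/√4.16733 = 0.8718.

0.8718c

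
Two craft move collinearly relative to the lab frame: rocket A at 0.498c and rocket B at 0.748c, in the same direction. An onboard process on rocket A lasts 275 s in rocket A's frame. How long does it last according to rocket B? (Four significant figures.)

The velocity of rocket A relative to rocket B is (0.498 − 0.748)c / (1 − 0.498×0.748) = −0.39841c; relative speed 0.39841c.
γ for this relative speed: γ = 1/√(1 − 0.158731) = 1.0903.
Rocket A's interval is proper; time dilation gives Δt_B = γΔτ = 1.0903 × 275 s = 299.8 s.

299.8 s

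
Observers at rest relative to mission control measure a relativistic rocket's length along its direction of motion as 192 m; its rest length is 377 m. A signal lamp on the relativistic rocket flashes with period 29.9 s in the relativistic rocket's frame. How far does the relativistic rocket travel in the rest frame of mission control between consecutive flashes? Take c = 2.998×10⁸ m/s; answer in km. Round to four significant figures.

Length contraction gives γ = L₀/L = 377/192 = 1.96354.
β = √(1 − 1/γ²) = 0.8606. Lab-frame period = γτ = 1.96354×29.9 s = 58.71 s. Distance = βc × γτ = 0.8606 × 2.998×10⁸ m/s × 58.71 s = 1.5148×10^10 m = 1.515×10^7 km.

1.515×10^7 km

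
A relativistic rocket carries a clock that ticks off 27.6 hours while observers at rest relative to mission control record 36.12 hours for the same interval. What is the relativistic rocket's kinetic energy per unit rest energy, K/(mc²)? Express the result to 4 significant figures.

γ = Δt/Δτ = 36.12/27.6 = 1.3087.
K/(mc²) = γ − 1 = 1.3087 − 1 = 0.3087.

0.3087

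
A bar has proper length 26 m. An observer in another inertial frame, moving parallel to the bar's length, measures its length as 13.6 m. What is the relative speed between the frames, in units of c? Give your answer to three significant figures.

0.852c

Length contraction gives γ = L₀/L = 26/13.6 = 1.9118.
β = √(1 − 1/γ²) = √0.726401 = 0.852.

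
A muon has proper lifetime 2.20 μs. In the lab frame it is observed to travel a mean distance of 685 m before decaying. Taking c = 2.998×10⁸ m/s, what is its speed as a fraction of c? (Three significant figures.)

0.720c

Let x = d/(cτ) = 685.0 m / (2.998×10⁸ m/s × 2.200×10^-6 s) = 1.0386. Since d = βγcτ, x = βγ = β/√(1−β²).
Solving: β² = x²/(1+x²) = 1.07869/2.07869 = 0.518928, so β = 0.720.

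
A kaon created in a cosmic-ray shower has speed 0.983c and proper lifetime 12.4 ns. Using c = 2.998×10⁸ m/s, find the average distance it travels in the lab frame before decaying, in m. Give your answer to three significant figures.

19.9 m

β² = 0.966289, so γ = 1/√0.033711 = 5.4465.
Lab-frame lifetime: Δt = γτ = 5.4465 × 12.4 ns = 67.537 ns.
Distance: d = vΔt = 0.983 × 2.998×10⁸ m/s × 6.7537×10^-8 s = 19.9 m.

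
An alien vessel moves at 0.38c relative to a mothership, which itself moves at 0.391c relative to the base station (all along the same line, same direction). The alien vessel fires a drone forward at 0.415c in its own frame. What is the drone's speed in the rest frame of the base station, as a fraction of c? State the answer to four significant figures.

0.8496c

Compose velocities in two stages. Stage 1 (into S'): u₁ = (0.415+0.38)/(1+0.415×0.38) = 0.68671.
Stage 2 (into S): u = (0.68671+0.391)/(1+0.68671×0.391) = 0.84959, so the speed is 0.8496c.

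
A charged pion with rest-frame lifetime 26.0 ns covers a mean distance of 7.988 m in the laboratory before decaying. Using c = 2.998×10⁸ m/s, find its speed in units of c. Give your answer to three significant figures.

d = βγcτ ⇒ βγ = d/(cτ) = 7.988 m / (7.7948 m) = 1.0248.
β = (βγ)/√(1+(βγ)²) = 1.0248/√2.05022 = 0.716.

0.716c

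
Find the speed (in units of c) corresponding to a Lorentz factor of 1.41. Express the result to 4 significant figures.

0.7050c

β = √(1 − 1/γ²) = √(1 − 1/1.9881) = √0.497007 = 0.7050.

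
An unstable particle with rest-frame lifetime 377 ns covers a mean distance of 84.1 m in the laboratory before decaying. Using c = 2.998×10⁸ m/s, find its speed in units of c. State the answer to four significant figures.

0.5970c

Lab distance = (lab lifetime)·v = γτ·βc, so βγ = d/(cτ) = 84.10/(2.998×10⁸ × 3.770×10^-7) = 0.74409.
With βγ = 0.74409: γ² = 1 + (βγ)² = 1.55367, and β = (βγ)/γ = 0.74409/1.24646 = 0.5970.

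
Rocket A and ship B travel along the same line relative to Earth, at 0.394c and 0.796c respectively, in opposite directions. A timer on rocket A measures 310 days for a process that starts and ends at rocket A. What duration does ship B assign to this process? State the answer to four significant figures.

Transform rocket A's velocity into ship B's frame: (0.394 + 0.796)/(1 + 0.394·0.796) = 1.19/1.313624, so the relative speed is 0.90589c.
γ for this relative speed: γ = 1/√(1 − 0.820637) = 2.3612.
Rocket A's interval is proper; time dilation gives Δt_B = γΔτ = 2.3612 × 310 days = 732.0 days.

732.0 days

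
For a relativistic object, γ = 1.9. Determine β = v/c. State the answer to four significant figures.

β = √(1 − 1/γ²) = √(1 − 1/3.61) = √0.722992 = 0.8503.

0.8503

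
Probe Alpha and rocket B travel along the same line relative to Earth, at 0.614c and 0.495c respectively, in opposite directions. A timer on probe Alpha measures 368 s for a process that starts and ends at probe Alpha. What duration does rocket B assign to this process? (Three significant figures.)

The velocity of probe Alpha relative to rocket B is (0.614 + 0.495)c / (1 + 0.614×0.495) = 0.85051c; relative speed 0.85051c.
γ for this relative speed: γ = 1/√(1 − 0.723367) = 1.9013.
Probe Alpha's interval is proper; time dilation gives Δt_B = γΔτ = 1.9013 × 368 s = 700 s.

700 s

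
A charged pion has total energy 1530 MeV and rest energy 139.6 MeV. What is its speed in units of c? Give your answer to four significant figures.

0.9958c

γ = E/(mc²) = 1530/139.6 = 10.96.
β = √(1 − 1/γ²) = √(1 − 0.0083249) = √0.9916751 = 0.9958.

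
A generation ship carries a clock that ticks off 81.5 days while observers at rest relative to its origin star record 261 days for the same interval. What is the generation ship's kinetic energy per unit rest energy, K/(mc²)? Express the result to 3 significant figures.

γ = Δt/Δτ = 261/81.5 = 3.20245.
K/(mc²) = γ − 1 = 3.20245 − 1 = 2.20.

2.20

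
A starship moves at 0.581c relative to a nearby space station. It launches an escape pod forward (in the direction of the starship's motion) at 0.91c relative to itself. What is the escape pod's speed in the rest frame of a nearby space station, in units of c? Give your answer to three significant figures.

0.975c

In units of c, u = (u' + v)/(1 + u'v) with u' = 0.91 and v = 0.581.
Numerator: 0.91 + 0.581 = 1.491. Denominator: 1 + (0.91)(0.581) = 1.52871.
u = 1.491/1.52871 = 0.97533, so the speed is 0.975c.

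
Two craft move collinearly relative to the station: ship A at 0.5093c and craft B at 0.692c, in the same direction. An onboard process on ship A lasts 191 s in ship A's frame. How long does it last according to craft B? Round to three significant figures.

Transform ship A's velocity into craft B's frame: (0.5093 − 0.692)/(1 − 0.5093·0.692) = −0.1827/0.6475644, so the relative speed is 0.28213c.
γ for this relative speed: γ = 1/√(1 − 0.0795973) = 1.0423.
The clock on ship A records proper time, so craft B measures Δt = γΔτ = 1.0423 × 191 = 199 s.

199 s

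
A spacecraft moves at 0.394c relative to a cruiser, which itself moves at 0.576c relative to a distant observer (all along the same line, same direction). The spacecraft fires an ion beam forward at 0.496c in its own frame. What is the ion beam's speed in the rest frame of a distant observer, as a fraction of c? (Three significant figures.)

Apply u = (u'+v)/(1+u'v) twice. Ion beam in the cruiser frame: (0.496+0.394)/(1+0.496·0.394) = 0.89/1.195424 = 0.74451c.
That velocity, transformed to the rest frame of a distant observer: (0.74451+0.576)/(1+0.74451·0.576) = 1.32051/1.42883776 = 0.92418c.

0.924c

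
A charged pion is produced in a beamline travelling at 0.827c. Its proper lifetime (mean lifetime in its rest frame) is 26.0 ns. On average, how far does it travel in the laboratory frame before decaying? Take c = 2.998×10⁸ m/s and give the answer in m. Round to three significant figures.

γ = 1/√(1 − β²) = 1/√(1 − 0.683929) = 1/√0.316071 = 1/0.562202 = 1.7787.
Lab-frame lifetime: Δt = γτ = 1.7787 × 26.0 ns = 46.246 ns.
Distance: d = vΔt = 0.827 × 2.998×10⁸ m/s × 4.6246×10^-8 s = 11.5 m.

11.5 m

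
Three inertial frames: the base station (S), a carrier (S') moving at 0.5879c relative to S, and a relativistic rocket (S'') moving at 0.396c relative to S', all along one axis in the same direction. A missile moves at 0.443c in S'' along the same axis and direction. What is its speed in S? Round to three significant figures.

0.917c

Compose velocities in two stages. Stage 1 (into S'): u₁ = (0.443+0.396)/(1+0.443×0.396) = 0.71378.
Stage 2 (into S): u = (0.71378+0.5879)/(1+0.71378×0.5879) = 0.91691, so the speed is 0.917c.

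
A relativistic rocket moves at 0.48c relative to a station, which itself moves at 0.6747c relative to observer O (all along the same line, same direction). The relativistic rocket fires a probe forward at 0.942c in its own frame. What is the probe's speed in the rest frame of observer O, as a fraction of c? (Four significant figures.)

First combine the probe and relativistic rocket (S''→S'): u₁ = (0.942 + 0.48)/(1 + 0.942×0.48) = 1.422/1.45216 = 0.97923.
Then combine with the station (S'→S): u = (0.97923 + 0.6747)/(1 + 0.97923×0.6747) = 1.65393/1.660686481 = 0.99593.

0.9959c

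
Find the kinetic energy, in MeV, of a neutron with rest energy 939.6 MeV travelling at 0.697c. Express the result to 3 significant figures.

γ = 1/√(1 − β²) = 1/√(1 − 0.485809) = 1/√0.514191 = 1/0.717071 = 1.39456.
Kinetic energy: K = (γ − 1)mc² = (1.39456 − 1) × 939.6 MeV = 0.39456 × 939.6 = 371 MeV.

371 MeV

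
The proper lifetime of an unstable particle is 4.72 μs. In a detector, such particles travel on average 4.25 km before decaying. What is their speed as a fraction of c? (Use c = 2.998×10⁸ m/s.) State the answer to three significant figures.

d = βγcτ ⇒ βγ = d/(cτ) = 4250 m / (1415.056 m) = 3.0034.
β = (βγ)/√(1+(βγ)²) = 3.0034/√10.02041 = 0.949.

0.949c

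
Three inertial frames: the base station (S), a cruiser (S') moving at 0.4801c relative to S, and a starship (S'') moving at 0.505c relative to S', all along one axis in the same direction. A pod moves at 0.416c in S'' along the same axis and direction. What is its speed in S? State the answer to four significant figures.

First combine the pod and starship (S''→S'): u₁ = (0.416 + 0.505)/(1 + 0.416×0.505) = 0.921/1.21008 = 0.76111.
Then combine with the cruiser (S'→S): u = (0.76111 + 0.4801)/(1 + 0.76111×0.4801) = 1.24121/1.365408911 = 0.90904.

0.9090c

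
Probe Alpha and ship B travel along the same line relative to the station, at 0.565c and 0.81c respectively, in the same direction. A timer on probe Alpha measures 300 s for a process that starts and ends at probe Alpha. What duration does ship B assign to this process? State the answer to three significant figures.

336 s

Speed of probe Alpha in ship B's frame: u = (v_A − v_B)/(1 − v_A v_B/c²) = (0.565 − 0.81)/(1 − 0.565×0.81) = −0.245/0.54235 = −0.45174; |u| = 0.45174c.
γ for this relative speed: γ = 1/√(1 − 0.204069) = 1.1209.
Probe Alpha's interval is proper; time dilation gives Δt_B = γΔτ = 1.1209 × 300 s = 336 s.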